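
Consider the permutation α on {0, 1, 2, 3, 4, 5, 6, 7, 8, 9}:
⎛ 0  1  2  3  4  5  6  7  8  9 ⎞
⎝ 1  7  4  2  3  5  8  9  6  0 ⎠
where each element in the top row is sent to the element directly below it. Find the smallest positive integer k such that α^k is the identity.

12

Writing α as disjoint cycles, the cycle lengths are 4, 3, 2, 1.
The order is lcm(4, 3, 2) = 12.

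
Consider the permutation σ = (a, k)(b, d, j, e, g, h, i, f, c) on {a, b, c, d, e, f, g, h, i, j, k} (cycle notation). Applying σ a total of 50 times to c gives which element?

g

c lies in the 9-cycle (b, d, j, e, g, h, i, f, c).
Powers repeat with period 9 on this cycle, and 50 mod 9 = 5, so σ^50(c) = σ^5(c).
Advancing 5 steps from c: c → b → d → j → e → g.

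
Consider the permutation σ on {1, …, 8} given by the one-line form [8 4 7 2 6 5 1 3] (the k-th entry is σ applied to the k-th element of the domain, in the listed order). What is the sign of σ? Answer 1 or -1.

In disjoint-cycle form the cycle lengths are 4, 2, 2.
A cycle is odd iff its length is even; σ has 3 even-length cycles, so sgn(σ) = (−1)^3 and σ is odd.

-1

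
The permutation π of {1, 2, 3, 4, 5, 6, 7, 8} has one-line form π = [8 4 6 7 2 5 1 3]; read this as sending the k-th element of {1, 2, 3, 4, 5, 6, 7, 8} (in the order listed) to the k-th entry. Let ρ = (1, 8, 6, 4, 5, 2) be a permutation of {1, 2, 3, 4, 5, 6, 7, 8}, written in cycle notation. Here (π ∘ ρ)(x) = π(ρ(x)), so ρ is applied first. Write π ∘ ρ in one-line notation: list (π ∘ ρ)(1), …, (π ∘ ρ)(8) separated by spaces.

For each element, apply ρ then π: 1 → 8 → 3; 2 → 1 → 8; 3 → 3 → 6; 4 → 5 → 2; 5 → 2 → 4; 6 → 4 → 7; 7 → 7 → 1; 8 → 6 → 5.
Collecting the images, π ∘ ρ = [3 8 6 2 4 7 1 5].

3 8 6 2 4 7 1 5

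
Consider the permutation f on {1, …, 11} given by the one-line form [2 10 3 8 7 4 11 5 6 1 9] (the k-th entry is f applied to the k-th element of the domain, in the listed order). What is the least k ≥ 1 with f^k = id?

The disjoint-cycle form of f has cycle lengths 7, 3, 1.
The order is lcm(7, 3) = 21.

21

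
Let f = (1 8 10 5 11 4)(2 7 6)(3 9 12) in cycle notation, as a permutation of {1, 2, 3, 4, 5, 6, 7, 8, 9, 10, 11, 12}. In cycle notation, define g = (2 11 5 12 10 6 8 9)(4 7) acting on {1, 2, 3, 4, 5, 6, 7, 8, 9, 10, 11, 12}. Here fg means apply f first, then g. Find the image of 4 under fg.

First apply f: f(4) = 1, then g(1) = 1. Thus (fg)(4) = 1.

1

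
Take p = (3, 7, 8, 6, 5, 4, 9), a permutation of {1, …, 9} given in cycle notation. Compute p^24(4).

4 lies in the 7-cycle (3, 7, 8, 6, 5, 4, 9).
On a 7-cycle, p^7 is the identity, so p^24 = p^3 there (24 ≡ 3 mod 7).
Stepping 3 places around the cycle: 4 → 9 → 3 → 7.

7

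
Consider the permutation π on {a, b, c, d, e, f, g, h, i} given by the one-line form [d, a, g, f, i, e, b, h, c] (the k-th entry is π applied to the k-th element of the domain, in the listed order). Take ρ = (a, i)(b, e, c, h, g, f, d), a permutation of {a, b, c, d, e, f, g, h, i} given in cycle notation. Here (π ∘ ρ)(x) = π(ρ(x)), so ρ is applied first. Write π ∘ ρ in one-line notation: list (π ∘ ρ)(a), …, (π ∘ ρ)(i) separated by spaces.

c i h a g f e b d

(π ∘ ρ)(x) = π(ρ(x)). Computing each image: π(ρ(a)) = π(i) = c, π(ρ(b)) = π(e) = i, π(ρ(c)) = π(h) = h, π(ρ(d)) = π(b) = a, π(ρ(e)) = π(c) = g, π(ρ(f)) = π(d) = f, π(ρ(g)) = π(f) = e, π(ρ(h)) = π(g) = b, π(ρ(i)) = π(a) = d.
Hence π ∘ ρ = [c i h a g f e b d].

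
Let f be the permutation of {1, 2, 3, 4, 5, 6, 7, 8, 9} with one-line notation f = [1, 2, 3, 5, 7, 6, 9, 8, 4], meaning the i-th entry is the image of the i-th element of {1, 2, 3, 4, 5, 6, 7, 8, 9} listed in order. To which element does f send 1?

1

1 is element number 1 of the domain, and entry number 1 of the one-line form is 1, so f(1) = 1.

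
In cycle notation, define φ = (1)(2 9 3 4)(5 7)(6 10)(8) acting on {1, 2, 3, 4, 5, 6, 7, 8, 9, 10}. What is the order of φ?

4

The cycle type of φ is (4, 2, 2, 1, 1).
Since disjoint cycles commute, ord(φ) = lcm(4, 2, 2) = 4.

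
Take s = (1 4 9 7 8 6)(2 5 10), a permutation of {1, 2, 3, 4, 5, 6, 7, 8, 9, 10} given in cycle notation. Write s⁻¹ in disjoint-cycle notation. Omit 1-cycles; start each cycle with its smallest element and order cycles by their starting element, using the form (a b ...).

(1 6 8 7 9 4)(2 10 5)

If s sends a → b within a cycle, s⁻¹ sends b → a; equivalently, reverse each cycle.
Reversing each cycle of s and rotating so the smallest element leads gives (1 6 8 7 9 4)(2 10 5).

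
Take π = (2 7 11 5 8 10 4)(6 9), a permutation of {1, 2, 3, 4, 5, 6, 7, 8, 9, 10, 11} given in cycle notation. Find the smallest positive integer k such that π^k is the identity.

14

The cycle type of π is (7, 2, 1, 1).
The order of π is the least common multiple of its cycle lengths: lcm(7, 2) = 14.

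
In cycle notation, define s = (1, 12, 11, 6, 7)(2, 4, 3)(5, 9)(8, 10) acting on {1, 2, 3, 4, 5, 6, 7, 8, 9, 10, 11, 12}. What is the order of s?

30

The cycle type of s is (5, 3, 2, 2).
The order of s is the least common multiple of its cycle lengths: lcm(5, 3, 2, 2) = 30.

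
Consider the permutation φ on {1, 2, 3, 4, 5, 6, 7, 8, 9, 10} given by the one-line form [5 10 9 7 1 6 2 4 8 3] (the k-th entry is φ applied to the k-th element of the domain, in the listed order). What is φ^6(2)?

7

Tracing 2 → 10 → … returns to 2 after 7 steps, so 2 lies in a 7-cycle (2, 10, 3, 9, 8, 4, 7).
Stepping 6 places around the cycle: 2 → 10 → 3 → 9 → 8 → 4 → 7.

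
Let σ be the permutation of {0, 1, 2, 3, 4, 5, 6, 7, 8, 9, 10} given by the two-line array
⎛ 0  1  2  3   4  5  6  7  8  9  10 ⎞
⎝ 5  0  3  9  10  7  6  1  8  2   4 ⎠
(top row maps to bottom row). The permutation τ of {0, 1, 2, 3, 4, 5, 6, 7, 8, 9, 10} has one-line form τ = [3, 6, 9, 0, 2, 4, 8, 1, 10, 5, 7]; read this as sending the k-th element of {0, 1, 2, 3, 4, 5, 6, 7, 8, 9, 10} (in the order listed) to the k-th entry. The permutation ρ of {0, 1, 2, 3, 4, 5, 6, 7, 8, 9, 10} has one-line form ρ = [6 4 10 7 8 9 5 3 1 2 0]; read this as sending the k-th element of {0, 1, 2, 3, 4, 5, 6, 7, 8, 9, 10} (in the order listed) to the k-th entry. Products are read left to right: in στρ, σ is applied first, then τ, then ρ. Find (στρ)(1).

Apply the permutations in order: σ(1) = 0, then τ(0) = 3, then ρ(3) = 7. So (στρ)(1) = 7.

7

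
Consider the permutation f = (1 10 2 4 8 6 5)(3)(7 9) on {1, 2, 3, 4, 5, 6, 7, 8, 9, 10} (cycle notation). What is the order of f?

The cycle type of f is (7, 2, 1).
The order of f is the least common multiple of its cycle lengths: lcm(7, 2) = 14.

14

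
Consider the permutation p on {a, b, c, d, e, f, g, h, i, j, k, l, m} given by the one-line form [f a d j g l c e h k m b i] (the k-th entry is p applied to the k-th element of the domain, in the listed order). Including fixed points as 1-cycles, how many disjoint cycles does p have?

2

The cycle decomposition is (a f l b)(c d j k m i h e g), which has 2 cycles (counting 1-cycles).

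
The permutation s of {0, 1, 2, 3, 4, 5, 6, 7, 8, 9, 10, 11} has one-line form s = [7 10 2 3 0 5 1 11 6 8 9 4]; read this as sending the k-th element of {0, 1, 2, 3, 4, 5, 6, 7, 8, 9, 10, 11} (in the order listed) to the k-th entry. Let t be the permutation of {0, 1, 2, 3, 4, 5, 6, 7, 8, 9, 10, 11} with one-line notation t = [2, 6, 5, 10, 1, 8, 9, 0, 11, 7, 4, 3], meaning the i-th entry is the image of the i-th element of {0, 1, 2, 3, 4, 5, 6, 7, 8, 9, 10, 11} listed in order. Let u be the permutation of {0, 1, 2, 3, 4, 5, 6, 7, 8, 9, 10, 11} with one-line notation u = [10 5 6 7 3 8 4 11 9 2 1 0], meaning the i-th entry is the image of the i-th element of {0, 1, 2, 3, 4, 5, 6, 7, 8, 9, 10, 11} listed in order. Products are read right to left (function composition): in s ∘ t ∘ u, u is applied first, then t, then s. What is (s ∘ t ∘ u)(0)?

0

(s ∘ t ∘ u)(0) = s(t(u(0))). u(0) = 10, then t(10) = 4, then s(4) = 0, so the result is 0.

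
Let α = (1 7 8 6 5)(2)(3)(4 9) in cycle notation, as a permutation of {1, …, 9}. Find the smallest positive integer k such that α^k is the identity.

10

The cycle type of α is (5, 2, 1, 1).
The order of α is the least common multiple of its cycle lengths: lcm(5, 2) = 10.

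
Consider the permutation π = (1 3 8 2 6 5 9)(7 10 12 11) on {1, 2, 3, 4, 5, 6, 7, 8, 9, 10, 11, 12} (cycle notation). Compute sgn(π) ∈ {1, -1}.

-1

The cycle lengths are 7, 4, 1.
A cycle of length ℓ contributes ℓ−1 transpositions, so π is a product of 6 + 3 = 9 transpositions — odd.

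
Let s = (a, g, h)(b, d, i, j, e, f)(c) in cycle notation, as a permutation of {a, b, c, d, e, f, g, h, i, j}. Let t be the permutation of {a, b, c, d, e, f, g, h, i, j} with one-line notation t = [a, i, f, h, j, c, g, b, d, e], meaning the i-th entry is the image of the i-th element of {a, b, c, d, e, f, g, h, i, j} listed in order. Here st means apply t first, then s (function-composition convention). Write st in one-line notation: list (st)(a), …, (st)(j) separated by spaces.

g j b a e c h d i f

(st)(x) = s(t(x)). Computing each image: s(t(a)) = s(a) = g, s(t(b)) = s(i) = j, s(t(c)) = s(f) = b, s(t(d)) = s(h) = a, s(t(e)) = s(j) = e, s(t(f)) = s(c) = c, s(t(g)) = s(g) = h, s(t(h)) = s(b) = d, s(t(i)) = s(d) = i, s(t(j)) = s(e) = f.
Hence st = [g j b a e c h d i f].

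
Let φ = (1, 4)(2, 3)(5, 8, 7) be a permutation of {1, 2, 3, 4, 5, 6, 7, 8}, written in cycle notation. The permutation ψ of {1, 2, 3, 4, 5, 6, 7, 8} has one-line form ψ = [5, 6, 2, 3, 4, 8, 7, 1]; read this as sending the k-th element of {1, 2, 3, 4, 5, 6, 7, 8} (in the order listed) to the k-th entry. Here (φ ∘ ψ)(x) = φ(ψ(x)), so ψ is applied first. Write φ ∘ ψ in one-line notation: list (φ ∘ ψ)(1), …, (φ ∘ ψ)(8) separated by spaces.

8 6 3 2 1 7 5 4

(φ ∘ ψ)(x) = φ(ψ(x)). Computing each image: φ(ψ(1)) = φ(5) = 8, φ(ψ(2)) = φ(6) = 6, φ(ψ(3)) = φ(2) = 3, φ(ψ(4)) = φ(3) = 2, φ(ψ(5)) = φ(4) = 1, φ(ψ(6)) = φ(8) = 7, φ(ψ(7)) = φ(7) = 5, φ(ψ(8)) = φ(1) = 4.
Hence φ ∘ ψ = [8 6 3 2 1 7 5 4].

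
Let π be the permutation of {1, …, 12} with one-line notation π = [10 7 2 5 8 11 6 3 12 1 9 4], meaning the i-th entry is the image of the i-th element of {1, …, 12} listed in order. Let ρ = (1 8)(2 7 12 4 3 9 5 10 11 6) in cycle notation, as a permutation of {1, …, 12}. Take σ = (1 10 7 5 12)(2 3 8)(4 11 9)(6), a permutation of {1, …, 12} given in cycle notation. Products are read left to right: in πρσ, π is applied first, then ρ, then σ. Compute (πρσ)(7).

3

(πρσ)(7) = σ(ρ(π(7))). π(7) = 6, then ρ(6) = 2, then σ(2) = 3, so the result is 3.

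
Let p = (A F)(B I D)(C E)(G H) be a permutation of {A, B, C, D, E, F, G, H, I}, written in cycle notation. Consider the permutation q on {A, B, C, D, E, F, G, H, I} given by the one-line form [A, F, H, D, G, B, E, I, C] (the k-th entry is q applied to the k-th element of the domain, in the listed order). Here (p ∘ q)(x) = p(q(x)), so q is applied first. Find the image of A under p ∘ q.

q(A) = A, then p(A) = F; composing gives (p ∘ q)(A) = F.

F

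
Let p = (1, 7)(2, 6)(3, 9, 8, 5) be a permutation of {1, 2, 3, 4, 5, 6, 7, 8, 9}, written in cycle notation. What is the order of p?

The disjoint cycles have lengths 4, 2, 2, 1.
Since disjoint cycles commute, ord(p) = lcm(4, 2, 2) = 4.

4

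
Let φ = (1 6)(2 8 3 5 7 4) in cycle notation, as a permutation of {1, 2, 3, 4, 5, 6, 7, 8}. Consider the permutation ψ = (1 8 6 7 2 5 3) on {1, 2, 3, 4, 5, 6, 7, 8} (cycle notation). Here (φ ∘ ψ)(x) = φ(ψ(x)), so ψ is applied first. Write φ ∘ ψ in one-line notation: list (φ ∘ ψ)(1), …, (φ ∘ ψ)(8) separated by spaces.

(φ ∘ ψ)(x) = φ(ψ(x)). Computing each image: φ(ψ(1)) = φ(8) = 3, φ(ψ(2)) = φ(5) = 7, φ(ψ(3)) = φ(1) = 6, φ(ψ(4)) = φ(4) = 2, φ(ψ(5)) = φ(3) = 5, φ(ψ(6)) = φ(7) = 4, φ(ψ(7)) = φ(2) = 8, φ(ψ(8)) = φ(6) = 1.
Hence φ ∘ ψ = [3 7 6 2 5 4 8 1].

3 7 6 2 5 4 8 1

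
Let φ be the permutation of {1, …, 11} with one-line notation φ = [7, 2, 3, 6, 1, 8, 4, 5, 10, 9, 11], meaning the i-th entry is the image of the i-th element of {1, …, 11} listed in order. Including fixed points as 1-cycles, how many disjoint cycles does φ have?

The cycle decomposition is (1, 7, 4, 6, 8, 5)(2)(3)(9, 10)(11), which has 5 cycles (counting 1-cycles).

5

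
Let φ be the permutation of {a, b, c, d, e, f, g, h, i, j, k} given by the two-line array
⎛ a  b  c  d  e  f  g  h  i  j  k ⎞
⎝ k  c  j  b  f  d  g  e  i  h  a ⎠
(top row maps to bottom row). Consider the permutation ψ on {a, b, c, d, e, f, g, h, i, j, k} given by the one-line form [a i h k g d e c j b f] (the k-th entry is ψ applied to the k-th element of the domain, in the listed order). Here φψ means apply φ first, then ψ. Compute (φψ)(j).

c

(φψ)(j) = ψ(φ(j)). φ(j) = h, then ψ(h) = c. So (φψ)(j) = c.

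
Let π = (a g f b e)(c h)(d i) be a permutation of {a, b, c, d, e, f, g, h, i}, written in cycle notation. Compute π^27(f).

e

f lies in the 5-cycle (a g f b e).
On a 5-cycle, π^5 is the identity, so π^27 = π^2 there (27 ≡ 2 mod 5).
Advancing 2 steps from f: f → b → e.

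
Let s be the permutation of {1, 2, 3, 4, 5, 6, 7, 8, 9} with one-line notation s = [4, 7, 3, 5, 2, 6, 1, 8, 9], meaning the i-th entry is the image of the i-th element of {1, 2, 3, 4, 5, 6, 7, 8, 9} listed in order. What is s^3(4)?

Tracing 4 → 5 → … returns to 4 after 5 steps, so 4 lies in a 5-cycle (1 4 5 2 7).
Stepping 3 places around the cycle: 4 → 5 → 2 → 7.

7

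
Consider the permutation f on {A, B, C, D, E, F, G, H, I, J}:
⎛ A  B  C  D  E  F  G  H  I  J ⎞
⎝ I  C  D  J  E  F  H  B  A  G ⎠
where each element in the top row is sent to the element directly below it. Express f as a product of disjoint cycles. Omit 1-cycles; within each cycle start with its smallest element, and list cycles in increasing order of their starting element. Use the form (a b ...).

(A I)(B C D J G H)

Start at A and follow images: A → I → A, giving the cycle (A I).
Continuing from each remaining unvisited element yields (A I)(B C D J G H).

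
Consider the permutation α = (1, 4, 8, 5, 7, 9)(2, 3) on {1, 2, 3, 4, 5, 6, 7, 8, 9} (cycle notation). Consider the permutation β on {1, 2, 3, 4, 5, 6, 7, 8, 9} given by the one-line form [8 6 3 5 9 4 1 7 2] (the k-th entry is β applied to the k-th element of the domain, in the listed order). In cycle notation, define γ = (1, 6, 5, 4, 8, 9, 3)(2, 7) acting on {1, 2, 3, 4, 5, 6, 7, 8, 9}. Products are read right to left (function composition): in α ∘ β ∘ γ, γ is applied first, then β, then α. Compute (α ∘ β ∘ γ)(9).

2

Chase 9: γ(9) = 3; β(3) = 3; α(3) = 2. Hence (α ∘ β ∘ γ)(9) = 2.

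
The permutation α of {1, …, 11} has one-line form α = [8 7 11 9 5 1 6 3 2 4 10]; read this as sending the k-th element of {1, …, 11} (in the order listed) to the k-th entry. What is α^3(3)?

Tracing 3 → 11 → … returns to 3 after 10 steps, so 3 lies in a 10-cycle (1 8 3 11 10 4 9 2 7 6).
Advancing 3 steps from 3: 3 → 11 → 10 → 4.

4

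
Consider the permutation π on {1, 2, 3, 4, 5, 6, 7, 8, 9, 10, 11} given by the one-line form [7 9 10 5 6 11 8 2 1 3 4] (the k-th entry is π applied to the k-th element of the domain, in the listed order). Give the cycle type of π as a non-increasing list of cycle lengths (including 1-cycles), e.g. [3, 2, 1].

[5, 4, 2]

The disjoint cycles are (1 7 8 2 9)(3 10)(4 5 6 11), with lengths 5, 4, 2 in non-increasing order.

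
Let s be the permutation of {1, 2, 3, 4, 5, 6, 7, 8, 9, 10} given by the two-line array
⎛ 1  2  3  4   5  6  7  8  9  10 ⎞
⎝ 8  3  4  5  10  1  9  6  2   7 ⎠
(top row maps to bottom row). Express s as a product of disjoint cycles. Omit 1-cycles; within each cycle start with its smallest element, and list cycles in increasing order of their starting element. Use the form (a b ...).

From 1: 1 → 8 → 6 → 1, closing the cycle (1 8 6).
Continuing from each remaining unvisited element yields (1 8 6)(2 3 4 5 10 7 9).

(1 8 6)(2 3 4 5 10 7 9)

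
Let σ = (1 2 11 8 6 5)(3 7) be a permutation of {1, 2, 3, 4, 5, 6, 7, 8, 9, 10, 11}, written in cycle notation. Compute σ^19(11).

8

11 lies in the 6-cycle (1 2 11 8 6 5).
Since the cycle has length 6, σ^19 acts on it the same as σ^1 (19 mod 6 = 1).
Stepping 1 place around the cycle: 11 → 8.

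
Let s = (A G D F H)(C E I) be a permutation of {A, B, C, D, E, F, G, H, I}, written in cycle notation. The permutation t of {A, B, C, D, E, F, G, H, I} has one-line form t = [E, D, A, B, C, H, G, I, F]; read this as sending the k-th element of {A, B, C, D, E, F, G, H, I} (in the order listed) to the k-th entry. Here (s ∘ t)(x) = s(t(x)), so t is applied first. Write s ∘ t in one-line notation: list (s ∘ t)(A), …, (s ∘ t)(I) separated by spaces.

For each element, apply t then s: A → E → I; B → D → F; C → A → G; D → B → B; E → C → E; F → H → A; G → G → D; H → I → C; I → F → H.
Collecting the images, s ∘ t = [I F G B E A D C H].

I F G B E A D C H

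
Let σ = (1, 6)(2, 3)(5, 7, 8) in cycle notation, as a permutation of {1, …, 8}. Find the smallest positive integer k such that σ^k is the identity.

The cycle type of σ is (3, 2, 2, 1).
Since disjoint cycles commute, ord(σ) = lcm(3, 2, 2) = 6.

6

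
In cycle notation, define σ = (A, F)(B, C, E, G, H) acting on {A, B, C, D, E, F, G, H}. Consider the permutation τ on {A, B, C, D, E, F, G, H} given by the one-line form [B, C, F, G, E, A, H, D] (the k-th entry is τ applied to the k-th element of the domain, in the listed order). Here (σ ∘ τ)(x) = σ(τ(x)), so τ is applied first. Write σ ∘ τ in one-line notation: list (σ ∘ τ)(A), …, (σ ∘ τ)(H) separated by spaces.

C E A H G F B D

(σ ∘ τ)(x) = σ(τ(x)). Computing each image: σ(τ(A)) = σ(B) = C, σ(τ(B)) = σ(C) = E, σ(τ(C)) = σ(F) = A, σ(τ(D)) = σ(G) = H, σ(τ(E)) = σ(E) = G, σ(τ(F)) = σ(A) = F, σ(τ(G)) = σ(H) = B, σ(τ(H)) = σ(D) = D.
Hence σ ∘ τ = [C E A H G F B D].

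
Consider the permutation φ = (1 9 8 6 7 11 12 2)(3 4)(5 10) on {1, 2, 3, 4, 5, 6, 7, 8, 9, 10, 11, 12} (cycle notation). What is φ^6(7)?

7 lies in the 8-cycle (1 9 8 6 7 11 12 2).
Advancing 6 steps from 7: 7 → 11 → 12 → 2 → 1 → 9 → 8.

8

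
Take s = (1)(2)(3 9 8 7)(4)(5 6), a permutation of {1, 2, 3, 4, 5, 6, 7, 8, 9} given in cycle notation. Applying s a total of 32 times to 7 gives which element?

7

7 lies in the 4-cycle (3 9 8 7).
Since the cycle has length 4, s^32 acts on it the same as s^0 (32 mod 4 = 0).
So s^32(7) = 7.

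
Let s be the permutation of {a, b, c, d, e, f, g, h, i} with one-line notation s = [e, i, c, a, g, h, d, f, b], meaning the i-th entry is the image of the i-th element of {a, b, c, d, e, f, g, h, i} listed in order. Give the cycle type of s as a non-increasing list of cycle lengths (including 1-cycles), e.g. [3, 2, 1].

[4, 2, 2, 1]

The disjoint cycles are (a, e, g, d)(b, i)(c)(f, h), with lengths 4, 2, 2, 1 in non-increasing order.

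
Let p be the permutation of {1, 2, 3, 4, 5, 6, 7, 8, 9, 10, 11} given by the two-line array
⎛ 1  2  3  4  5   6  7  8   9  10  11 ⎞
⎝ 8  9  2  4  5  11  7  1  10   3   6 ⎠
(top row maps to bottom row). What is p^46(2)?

10

Tracing 2 → 9 → … returns to 2 after 4 steps, so 2 lies in a 4-cycle (2 9 10 3).
Since the cycle has length 4, p^46 acts on it the same as p^2 (46 mod 4 = 2).
Advancing 2 steps from 2: 2 → 9 → 10.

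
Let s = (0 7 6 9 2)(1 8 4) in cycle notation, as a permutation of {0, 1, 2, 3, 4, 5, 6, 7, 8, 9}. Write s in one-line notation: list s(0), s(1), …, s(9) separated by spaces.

Image by image: 0→7, 1→8, 2→0, 3→3, 4→1, 5→5, 6→9, 7→6, 8→4, 9→2.
So the one-line form is 7 8 0 3 1 5 9 6 4 2.

7 8 0 3 1 5 9 6 4 2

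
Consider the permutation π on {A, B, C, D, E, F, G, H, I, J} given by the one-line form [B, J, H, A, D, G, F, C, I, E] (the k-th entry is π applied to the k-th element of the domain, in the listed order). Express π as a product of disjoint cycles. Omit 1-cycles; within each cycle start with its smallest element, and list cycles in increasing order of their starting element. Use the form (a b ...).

Iterating π from A gives A → B → J → E → D → A; that is the 5-cycle (A B J E D).
Repeating from the next unused element and collecting all non-trivial cycles gives (A B J E D)(C H)(F G).

(A B J E D)(C H)(F G)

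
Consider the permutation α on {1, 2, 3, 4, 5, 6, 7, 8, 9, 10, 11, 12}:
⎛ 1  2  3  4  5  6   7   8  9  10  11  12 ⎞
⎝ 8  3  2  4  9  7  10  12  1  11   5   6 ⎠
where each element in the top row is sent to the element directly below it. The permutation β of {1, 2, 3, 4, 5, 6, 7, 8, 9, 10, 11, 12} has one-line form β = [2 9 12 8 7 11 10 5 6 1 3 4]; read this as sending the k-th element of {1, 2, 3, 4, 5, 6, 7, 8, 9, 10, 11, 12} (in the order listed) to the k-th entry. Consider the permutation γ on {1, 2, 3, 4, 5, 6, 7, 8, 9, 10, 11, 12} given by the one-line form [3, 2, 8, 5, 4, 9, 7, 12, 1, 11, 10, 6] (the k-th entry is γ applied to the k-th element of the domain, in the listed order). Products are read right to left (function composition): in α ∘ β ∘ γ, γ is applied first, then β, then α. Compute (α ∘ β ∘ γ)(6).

Chase 6: γ(6) = 9; β(9) = 6; α(6) = 7. Hence (α ∘ β ∘ γ)(6) = 7.

7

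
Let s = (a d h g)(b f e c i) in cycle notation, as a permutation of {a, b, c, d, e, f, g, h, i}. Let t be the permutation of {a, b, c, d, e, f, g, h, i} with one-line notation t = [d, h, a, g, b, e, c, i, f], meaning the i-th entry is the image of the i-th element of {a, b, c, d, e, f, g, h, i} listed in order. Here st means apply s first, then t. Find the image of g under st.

d

(st)(g) = t(s(g)). s(g) = a, then t(a) = d. So (st)(g) = d.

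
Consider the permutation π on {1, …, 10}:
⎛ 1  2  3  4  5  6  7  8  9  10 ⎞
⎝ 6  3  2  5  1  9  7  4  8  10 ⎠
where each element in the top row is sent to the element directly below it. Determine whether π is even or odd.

In disjoint-cycle form the cycle lengths are 6, 2, 1, 1.
A cycle is odd iff its length is even; π has 2 even-length cycles, so sgn(π) = (−1)^2 and π is even.

even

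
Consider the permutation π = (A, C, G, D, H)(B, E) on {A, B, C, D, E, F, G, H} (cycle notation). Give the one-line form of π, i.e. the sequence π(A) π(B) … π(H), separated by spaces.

C E G H B F D A

Image by image: A→C, B→E, C→G, D→H, E→B, F→F, G→D, H→A.
Listing these in domain order gives C E G H B F D A.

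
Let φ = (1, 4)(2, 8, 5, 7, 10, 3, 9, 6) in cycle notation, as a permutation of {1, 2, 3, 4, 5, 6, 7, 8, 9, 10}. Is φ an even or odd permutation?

even

The cycle lengths are 8, 2.
A cycle of length ℓ contributes ℓ−1 transpositions, so φ is a product of 7 + 1 = 8 transpositions — even.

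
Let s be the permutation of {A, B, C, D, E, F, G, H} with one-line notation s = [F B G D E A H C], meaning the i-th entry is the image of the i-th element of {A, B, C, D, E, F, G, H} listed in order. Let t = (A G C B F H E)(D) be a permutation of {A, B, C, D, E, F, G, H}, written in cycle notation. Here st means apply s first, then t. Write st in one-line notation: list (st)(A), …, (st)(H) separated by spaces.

(st)(x) = t(s(x)). Computing each image: t(s(A)) = t(F) = H, t(s(B)) = t(B) = F, t(s(C)) = t(G) = C, t(s(D)) = t(D) = D, t(s(E)) = t(E) = A, t(s(F)) = t(A) = G, t(s(G)) = t(H) = E, t(s(H)) = t(C) = B.
Hence st = [H F C D A G E B].

H F C D A G E B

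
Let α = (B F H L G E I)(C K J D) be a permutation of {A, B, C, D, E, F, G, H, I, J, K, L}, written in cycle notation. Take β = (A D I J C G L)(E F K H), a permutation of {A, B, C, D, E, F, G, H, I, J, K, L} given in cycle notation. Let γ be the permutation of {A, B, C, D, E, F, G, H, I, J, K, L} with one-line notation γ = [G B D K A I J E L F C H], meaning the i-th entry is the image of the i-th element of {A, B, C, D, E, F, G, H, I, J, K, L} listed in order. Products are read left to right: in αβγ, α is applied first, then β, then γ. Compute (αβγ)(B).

C

(αβγ)(B) = γ(β(α(B))). α(B) = F, then β(F) = K, then γ(K) = C, so the result is C.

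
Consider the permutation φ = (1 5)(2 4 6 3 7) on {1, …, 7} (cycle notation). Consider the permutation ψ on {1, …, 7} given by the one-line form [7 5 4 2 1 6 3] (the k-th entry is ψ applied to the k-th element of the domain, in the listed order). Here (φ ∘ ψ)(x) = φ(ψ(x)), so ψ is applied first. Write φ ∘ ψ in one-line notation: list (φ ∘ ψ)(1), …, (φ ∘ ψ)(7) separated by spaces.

2 1 6 4 5 3 7

For each element, apply ψ then φ: 1 → 7 → 2; 2 → 5 → 1; 3 → 4 → 6; 4 → 2 → 4; 5 → 1 → 5; 6 → 6 → 3; 7 → 3 → 7.
Collecting the images, φ ∘ ψ = [2 1 6 4 5 3 7].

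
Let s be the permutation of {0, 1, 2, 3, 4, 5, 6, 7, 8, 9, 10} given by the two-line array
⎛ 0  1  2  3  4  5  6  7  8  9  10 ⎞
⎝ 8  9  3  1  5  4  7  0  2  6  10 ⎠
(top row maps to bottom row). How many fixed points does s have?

The fixed points (elements with s(x) = x) are {10}, so there is 1.

1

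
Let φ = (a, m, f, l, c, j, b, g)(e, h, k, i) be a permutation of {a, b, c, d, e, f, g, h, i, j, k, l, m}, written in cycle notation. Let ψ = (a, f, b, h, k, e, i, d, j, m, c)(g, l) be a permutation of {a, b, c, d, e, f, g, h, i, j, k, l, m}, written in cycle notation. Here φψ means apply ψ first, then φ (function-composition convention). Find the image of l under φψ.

a

(φψ)(l) = φ(ψ(l)). ψ(l) = g, then φ(g) = a. So (φψ)(l) = a.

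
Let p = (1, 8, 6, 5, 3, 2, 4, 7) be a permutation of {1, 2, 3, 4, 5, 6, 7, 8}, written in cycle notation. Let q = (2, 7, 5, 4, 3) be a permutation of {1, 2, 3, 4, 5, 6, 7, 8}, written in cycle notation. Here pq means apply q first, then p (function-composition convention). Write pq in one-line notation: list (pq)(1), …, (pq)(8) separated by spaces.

Chase each element through q then p: 1 → 1 → 8; 2 → 7 → 1; 3 → 2 → 4; 4 → 3 → 2; 5 → 4 → 7; 6 → 6 → 5; 7 → 5 → 3; 8 → 8 → 6.
Collecting the images, pq = [8 1 4 2 7 5 3 6].

8 1 4 2 7 5 3 6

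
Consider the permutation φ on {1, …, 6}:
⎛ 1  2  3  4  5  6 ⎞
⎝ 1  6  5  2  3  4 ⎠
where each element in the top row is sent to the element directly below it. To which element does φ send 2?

6

The entry below 2 in the array is 6, so φ(2) = 6.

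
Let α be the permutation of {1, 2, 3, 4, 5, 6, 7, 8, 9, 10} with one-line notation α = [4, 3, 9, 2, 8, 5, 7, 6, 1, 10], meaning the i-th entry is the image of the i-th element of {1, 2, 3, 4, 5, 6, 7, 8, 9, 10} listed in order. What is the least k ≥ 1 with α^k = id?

15

The disjoint-cycle form of α has cycle lengths 5, 3, 1, 1.
The order of α is the least common multiple of its cycle lengths: lcm(5, 3) = 15.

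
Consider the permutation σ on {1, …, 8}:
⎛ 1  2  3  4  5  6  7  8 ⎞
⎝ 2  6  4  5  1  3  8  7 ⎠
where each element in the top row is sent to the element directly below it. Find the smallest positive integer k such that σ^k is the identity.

6

Writing σ as disjoint cycles, the cycle lengths are 6, 2.
The order is lcm(6, 2) = 6.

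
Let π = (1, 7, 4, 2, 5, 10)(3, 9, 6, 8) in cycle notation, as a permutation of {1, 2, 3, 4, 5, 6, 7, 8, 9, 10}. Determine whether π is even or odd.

even

The cycle lengths are 6, 4.
A cycle is odd iff its length is even; π has 2 even-length cycles, so sgn(π) = (−1)^2 and π is even.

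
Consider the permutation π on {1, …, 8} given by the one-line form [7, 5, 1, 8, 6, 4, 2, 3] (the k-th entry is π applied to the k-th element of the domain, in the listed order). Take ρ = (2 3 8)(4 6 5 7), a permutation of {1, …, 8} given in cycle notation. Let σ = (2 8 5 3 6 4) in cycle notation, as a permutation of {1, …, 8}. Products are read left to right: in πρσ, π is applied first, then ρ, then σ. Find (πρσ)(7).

Apply the permutations in order: π(7) = 2, then ρ(2) = 3, then σ(3) = 6. So (πρσ)(7) = 6.

6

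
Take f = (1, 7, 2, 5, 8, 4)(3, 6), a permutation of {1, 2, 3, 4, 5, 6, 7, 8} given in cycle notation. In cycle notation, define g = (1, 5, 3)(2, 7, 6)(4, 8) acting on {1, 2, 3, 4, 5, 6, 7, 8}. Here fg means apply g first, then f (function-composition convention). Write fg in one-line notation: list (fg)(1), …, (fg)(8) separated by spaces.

(fg)(x) = f(g(x)). Computing each image: f(g(1)) = f(5) = 8, f(g(2)) = f(7) = 2, f(g(3)) = f(1) = 7, f(g(4)) = f(8) = 4, f(g(5)) = f(3) = 6, f(g(6)) = f(2) = 5, f(g(7)) = f(6) = 3, f(g(8)) = f(4) = 1.
Hence fg = [8 2 7 4 6 5 3 1].

8 2 7 4 6 5 3 1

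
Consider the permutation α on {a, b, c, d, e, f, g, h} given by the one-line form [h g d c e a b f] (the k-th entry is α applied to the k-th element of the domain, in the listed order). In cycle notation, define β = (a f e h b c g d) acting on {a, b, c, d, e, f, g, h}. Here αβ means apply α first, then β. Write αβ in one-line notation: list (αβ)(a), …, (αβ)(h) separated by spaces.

Chase each element through α then β: a → h → b; b → g → d; c → d → a; d → c → g; e → e → h; f → a → f; g → b → c; h → f → e.
So αβ in one-line form is b d a g h f c e.

b d a g h f c e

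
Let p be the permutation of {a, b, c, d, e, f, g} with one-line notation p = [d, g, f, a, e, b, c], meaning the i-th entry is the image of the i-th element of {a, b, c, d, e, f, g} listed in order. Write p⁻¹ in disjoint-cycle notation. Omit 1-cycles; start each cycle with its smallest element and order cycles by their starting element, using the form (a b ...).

First write p in disjoint cycles: (a d)(b g c f).
Reversing each cycle (and rotating so the smallest element leads) gives p⁻¹ = (a d)(b f c g).

(a d)(b f c g)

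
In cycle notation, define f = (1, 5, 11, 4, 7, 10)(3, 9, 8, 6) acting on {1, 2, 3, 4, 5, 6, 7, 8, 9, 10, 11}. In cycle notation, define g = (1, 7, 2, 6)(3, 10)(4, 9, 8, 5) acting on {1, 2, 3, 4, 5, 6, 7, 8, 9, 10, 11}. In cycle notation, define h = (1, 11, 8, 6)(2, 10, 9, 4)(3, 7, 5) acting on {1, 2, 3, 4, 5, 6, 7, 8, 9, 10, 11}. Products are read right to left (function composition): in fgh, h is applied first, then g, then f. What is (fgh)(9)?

Chase 9: h(9) = 4; g(4) = 9; f(9) = 8. Hence (fgh)(9) = 8.

8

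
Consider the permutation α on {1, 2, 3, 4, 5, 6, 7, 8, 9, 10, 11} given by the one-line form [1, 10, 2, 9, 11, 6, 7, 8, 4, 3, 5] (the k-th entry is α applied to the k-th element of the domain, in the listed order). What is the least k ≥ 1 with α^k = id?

6

Writing α as disjoint cycles, the cycle lengths are 3, 2, 2, 1, 1, 1, 1.
Since disjoint cycles commute, ord(α) = lcm(3, 2, 2) = 6.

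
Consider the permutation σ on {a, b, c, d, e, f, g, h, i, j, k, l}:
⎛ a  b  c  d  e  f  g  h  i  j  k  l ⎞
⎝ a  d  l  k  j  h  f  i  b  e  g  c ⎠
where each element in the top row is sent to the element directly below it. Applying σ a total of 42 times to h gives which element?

Tracing h → i → … returns to h after 7 steps, so h lies in a 7-cycle (b d k g f h i).
On a 7-cycle, σ^7 is the identity, so σ^42 = σ^0 there (42 ≡ 0 mod 7).
So σ^42(h) = h.

h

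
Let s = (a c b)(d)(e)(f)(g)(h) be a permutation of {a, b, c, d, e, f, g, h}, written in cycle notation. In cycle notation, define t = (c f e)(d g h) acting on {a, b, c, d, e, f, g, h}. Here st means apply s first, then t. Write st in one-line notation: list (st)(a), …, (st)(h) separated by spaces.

Chase each element through s then t: a → c → f; b → a → a; c → b → b; d → d → g; e → e → c; f → f → e; g → g → h; h → h → d.
Collecting the images, st = [f a b g c e h d].

f a b g c e h d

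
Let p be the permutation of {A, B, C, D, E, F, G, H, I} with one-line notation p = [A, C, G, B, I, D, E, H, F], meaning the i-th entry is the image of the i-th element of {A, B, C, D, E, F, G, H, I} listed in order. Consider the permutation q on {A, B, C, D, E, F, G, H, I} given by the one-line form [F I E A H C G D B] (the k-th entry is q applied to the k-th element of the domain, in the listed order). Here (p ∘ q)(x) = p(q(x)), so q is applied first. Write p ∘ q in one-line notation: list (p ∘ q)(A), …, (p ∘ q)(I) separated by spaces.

Chase each element through q then p: A → F → D; B → I → F; C → E → I; D → A → A; E → H → H; F → C → G; G → G → E; H → D → B; I → B → C.
So p ∘ q in one-line form is D F I A H G E B C.

D F I A H G E B C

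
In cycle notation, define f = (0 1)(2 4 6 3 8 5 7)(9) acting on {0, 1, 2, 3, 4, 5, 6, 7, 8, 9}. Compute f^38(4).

8

4 lies in the 7-cycle (2 4 6 3 8 5 7).
Since the cycle has length 7, f^38 acts on it the same as f^3 (38 mod 7 = 3).
Stepping 3 places around the cycle: 4 → 6 → 3 → 8.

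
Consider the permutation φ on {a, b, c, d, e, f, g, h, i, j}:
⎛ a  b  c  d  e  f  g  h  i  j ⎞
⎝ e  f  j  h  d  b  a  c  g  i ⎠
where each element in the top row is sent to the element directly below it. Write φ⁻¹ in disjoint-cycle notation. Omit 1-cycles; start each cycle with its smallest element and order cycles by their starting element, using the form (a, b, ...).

First write φ in disjoint cycles: (a, e, d, h, c, j, i, g)(b, f).
Reversing each cycle (and rotating so the smallest element leads) gives φ⁻¹ = (a, g, i, j, c, h, d, e)(b, f).

(a, g, i, j, c, h, d, e)(b, f)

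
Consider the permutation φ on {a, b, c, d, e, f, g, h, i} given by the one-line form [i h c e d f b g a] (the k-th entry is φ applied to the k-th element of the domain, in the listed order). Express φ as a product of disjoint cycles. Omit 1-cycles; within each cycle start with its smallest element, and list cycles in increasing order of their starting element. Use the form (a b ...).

(a i)(b h g)(d e)

Start at a and follow images: a → i → a, giving the cycle (a i).
Continuing from each remaining unvisited element yields (a i)(b h g)(d e).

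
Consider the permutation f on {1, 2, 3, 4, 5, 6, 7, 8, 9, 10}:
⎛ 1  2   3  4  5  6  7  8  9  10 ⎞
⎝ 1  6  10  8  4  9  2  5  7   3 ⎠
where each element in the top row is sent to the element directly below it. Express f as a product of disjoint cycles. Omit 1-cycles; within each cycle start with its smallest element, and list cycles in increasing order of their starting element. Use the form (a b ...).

(2 6 9 7)(3 10)(4 8 5)

From 2: 2 → 6 → 9 → 7 → 2, closing the cycle (2 6 9 7).
Continuing from each remaining unvisited element yields (2 6 9 7)(3 10)(4 8 5).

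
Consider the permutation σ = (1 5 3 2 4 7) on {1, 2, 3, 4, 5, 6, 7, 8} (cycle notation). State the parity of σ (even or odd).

odd

The cycle lengths are 6, 1, 1.
A cycle of length ℓ contributes ℓ−1 transpositions, so σ is a product of 5 transpositions — odd.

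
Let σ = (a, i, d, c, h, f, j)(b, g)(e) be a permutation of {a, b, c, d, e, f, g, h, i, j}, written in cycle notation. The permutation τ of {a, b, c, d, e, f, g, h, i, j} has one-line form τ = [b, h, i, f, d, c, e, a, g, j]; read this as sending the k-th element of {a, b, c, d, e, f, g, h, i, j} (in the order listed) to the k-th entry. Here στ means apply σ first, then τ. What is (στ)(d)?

i

(στ)(d) = τ(σ(d)). σ(d) = c, then τ(c) = i. So (στ)(d) = i.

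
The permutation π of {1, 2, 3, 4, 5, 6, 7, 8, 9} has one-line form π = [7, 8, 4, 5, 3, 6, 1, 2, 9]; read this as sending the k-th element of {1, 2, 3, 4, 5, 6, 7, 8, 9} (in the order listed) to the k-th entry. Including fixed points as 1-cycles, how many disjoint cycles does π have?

5

The cycle decomposition is (1, 7)(2, 8)(3, 4, 5)(6)(9), which has 5 cycles (counting 1-cycles).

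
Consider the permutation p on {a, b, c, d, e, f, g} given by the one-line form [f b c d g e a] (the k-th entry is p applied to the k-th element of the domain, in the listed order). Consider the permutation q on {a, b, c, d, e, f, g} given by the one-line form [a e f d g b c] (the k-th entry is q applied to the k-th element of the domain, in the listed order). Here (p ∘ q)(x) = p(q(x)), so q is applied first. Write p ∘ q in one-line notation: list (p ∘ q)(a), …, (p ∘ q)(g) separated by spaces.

Chase each element through q then p: a → a → f; b → e → g; c → f → e; d → d → d; e → g → a; f → b → b; g → c → c.
So p ∘ q in one-line form is f g e d a b c.

f g e d a b c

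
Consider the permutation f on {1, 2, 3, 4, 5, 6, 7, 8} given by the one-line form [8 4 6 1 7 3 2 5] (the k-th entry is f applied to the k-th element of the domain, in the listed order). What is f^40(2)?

Tracing 2 → 4 → … returns to 2 after 6 steps, so 2 lies in a 6-cycle (1, 8, 5, 7, 2, 4).
Since the cycle has length 6, f^40 acts on it the same as f^4 (40 mod 6 = 4).
Stepping 4 places around the cycle: 2 → 4 → 1 → 8 → 5.

5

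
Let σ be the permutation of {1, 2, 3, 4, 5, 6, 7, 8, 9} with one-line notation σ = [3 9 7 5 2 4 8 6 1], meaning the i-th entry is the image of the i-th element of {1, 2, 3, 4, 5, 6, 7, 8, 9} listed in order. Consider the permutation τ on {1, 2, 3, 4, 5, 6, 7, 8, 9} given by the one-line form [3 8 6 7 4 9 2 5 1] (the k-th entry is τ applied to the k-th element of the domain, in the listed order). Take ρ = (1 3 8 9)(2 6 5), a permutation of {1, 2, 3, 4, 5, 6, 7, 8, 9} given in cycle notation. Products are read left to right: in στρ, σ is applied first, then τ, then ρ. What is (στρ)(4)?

4

(στρ)(4) = ρ(τ(σ(4))). σ(4) = 5, then τ(5) = 4, then ρ(4) = 4, so the result is 4.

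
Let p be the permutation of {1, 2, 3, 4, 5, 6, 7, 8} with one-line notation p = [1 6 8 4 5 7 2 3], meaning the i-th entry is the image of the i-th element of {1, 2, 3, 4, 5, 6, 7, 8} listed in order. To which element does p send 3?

3 is element number 3 of the domain, and entry number 3 of the one-line form is 8, so p(3) = 8.

8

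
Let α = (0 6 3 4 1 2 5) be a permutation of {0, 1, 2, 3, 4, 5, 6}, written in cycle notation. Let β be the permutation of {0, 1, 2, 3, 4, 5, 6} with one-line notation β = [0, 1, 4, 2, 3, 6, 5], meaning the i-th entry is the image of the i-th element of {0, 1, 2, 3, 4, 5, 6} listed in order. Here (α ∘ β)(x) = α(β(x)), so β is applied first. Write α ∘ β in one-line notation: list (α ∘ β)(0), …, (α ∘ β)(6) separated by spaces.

6 2 1 5 4 3 0

(α ∘ β)(x) = α(β(x)). Computing each image: α(β(0)) = α(0) = 6, α(β(1)) = α(1) = 2, α(β(2)) = α(4) = 1, α(β(3)) = α(2) = 5, α(β(4)) = α(3) = 4, α(β(5)) = α(6) = 3, α(β(6)) = α(5) = 0.
Hence α ∘ β = [6 2 1 5 4 3 0].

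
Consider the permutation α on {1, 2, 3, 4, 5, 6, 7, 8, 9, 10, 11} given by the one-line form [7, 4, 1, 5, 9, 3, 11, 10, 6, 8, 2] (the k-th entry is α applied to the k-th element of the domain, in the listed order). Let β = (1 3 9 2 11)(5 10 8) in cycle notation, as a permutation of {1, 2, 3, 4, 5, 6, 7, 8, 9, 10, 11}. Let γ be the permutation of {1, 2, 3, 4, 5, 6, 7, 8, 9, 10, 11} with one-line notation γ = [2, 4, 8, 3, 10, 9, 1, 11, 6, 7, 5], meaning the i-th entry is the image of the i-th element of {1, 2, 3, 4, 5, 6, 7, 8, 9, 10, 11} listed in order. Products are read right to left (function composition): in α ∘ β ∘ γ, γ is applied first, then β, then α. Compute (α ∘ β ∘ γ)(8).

Apply the permutations in order: γ(8) = 11, then β(11) = 1, then α(1) = 7. So (α ∘ β ∘ γ)(8) = 7.

7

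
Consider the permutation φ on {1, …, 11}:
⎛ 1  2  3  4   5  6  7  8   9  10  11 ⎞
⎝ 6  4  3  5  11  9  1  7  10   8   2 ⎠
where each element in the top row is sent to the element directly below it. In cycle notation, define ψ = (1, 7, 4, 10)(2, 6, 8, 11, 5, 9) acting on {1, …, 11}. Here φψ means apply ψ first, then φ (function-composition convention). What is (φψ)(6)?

7

(φψ)(6) = φ(ψ(6)). ψ(6) = 8, then φ(8) = 7. So (φψ)(6) = 7.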